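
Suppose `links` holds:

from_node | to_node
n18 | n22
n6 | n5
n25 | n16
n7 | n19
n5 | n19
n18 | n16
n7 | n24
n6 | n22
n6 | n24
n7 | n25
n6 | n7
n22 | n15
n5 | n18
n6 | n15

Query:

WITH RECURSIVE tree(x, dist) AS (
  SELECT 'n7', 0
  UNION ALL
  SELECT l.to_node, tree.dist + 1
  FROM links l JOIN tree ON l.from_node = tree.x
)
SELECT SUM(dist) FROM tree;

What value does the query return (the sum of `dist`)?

Base: (n7, dist=0).
Iteration 1: edges from {n7} -> (n19, dist=1), (n24, dist=1), (n25, dist=1).
Iteration 2: edges from {n19,n24,n25} -> (n16, dist=2).
Iteration 3: no outgoing edges from {n16}; recursion stops.
SUM(dist) = 0 + 1 + 1 + 1 + 2 = 5.

5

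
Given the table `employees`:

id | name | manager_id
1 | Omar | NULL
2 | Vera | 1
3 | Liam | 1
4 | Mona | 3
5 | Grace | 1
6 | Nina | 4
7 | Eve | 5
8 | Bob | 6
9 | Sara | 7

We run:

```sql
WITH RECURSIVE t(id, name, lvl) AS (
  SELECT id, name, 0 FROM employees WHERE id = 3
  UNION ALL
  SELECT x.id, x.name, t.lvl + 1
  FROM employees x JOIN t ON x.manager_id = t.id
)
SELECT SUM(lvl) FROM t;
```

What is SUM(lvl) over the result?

Base: id=3 (Liam) at lvl 0.
Iteration 1: rows with manager_id in {3} -> Mona (id 4, lvl 1).
Iteration 2: rows with manager_id in {4} -> Nina (id 6, lvl 2).
Iteration 3: rows with manager_id in {6} -> Bob (id 8, lvl 3).
Iteration 4: no rows with manager_id in {8}; recursion stops.
SUM(lvl) = 0 + 1 + 2 + 3 = 6.

6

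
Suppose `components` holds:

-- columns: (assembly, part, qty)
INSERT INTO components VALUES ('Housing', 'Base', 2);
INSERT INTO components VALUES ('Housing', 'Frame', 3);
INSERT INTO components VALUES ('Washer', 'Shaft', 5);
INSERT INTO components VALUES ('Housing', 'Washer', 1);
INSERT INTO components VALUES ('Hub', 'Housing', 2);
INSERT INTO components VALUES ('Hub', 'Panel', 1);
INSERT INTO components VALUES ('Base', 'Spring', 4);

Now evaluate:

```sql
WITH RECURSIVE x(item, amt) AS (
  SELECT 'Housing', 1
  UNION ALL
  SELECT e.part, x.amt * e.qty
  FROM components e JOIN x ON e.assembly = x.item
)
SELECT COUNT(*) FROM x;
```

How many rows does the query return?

6

Base: (Housing, amt=1).
Iteration 1: components of {Housing} -> Base = 1*2 = 2, Frame = 1*3 = 3, Washer = 1*1 = 1.
Iteration 2: components of {Base,Frame,Washer} -> Shaft = 1*5 = 5, Spring = 2*4 = 8.
Iteration 3: no further components; recursion stops.
Total rows emitted: 6.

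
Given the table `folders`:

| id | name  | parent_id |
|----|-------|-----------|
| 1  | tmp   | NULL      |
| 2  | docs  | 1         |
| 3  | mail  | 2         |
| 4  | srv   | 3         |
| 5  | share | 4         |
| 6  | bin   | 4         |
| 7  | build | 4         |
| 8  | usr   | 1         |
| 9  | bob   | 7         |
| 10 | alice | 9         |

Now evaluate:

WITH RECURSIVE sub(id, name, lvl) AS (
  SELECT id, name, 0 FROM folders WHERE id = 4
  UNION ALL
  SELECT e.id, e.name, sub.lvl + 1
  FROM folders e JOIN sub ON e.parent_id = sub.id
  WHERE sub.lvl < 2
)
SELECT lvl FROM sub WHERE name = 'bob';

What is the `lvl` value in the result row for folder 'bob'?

2

Base: id=4 (srv) at lvl 0.
Iteration 1: rows with parent_id in {4} -> share (id 5, lvl 1), bin (id 6, lvl 1), build (id 7, lvl 1).
Iteration 2: rows with parent_id in {5,6,7} -> bob (id 9, lvl 2).
Iteration 3: lvl < 2 fails for all current rows; recursion stops.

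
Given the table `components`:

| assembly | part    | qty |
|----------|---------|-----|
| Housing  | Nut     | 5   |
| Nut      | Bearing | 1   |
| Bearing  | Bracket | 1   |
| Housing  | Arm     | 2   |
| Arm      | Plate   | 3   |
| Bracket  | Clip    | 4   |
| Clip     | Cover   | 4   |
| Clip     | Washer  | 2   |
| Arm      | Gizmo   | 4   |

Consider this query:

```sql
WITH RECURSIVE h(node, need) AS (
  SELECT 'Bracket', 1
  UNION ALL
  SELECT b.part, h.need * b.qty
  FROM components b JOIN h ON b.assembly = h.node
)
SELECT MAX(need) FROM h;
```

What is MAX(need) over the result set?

16

Base: (Bracket, need=1).
Iteration 1: components of {Bracket} -> Clip = 1*4 = 4.
Iteration 2: components of {Clip} -> Cover = 4*4 = 16, Washer = 4*2 = 8.
Iteration 3: no further components; recursion stops.
need values: 1, 4, 16, 8; the maximum is 16.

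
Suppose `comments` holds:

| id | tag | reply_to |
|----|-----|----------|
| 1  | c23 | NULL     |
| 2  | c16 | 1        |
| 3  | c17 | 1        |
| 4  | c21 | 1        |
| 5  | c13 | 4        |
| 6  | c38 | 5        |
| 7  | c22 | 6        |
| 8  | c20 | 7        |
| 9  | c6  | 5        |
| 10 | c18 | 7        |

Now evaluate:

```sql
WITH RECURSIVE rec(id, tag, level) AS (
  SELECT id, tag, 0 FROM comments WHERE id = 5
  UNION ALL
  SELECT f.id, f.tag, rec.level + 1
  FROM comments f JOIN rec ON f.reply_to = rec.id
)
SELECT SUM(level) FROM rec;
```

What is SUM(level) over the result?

Base: id=5 (c13) at level 0.
Iteration 1: rows with reply_to in {5} -> c38 (id 6, level 1), c6 (id 9, level 1).
Iteration 2: rows with reply_to in {6,9} -> c22 (id 7, level 2).
Iteration 3: rows with reply_to in {7} -> c20 (id 8, level 3), c18 (id 10, level 3).
Iteration 4: no rows with reply_to in {8,10}; recursion stops.
SUM(level) = 0 + 1 + 1 + 2 + 3 + 3 = 10.

10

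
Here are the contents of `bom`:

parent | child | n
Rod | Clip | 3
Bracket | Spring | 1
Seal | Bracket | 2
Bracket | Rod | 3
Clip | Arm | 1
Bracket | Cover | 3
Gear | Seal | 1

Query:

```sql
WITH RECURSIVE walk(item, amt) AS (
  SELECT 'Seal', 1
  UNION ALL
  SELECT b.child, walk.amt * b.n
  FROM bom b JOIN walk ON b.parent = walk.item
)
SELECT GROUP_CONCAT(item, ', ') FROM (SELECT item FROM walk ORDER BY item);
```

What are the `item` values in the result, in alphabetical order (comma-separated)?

Arm, Bracket, Clip, Cover, Rod, Seal, Spring

Base: (Seal, amt=1).
Iteration 1: components of {Seal} -> Bracket = 1*2 = 2.
Iteration 2: components of {Bracket} -> Cover = 2*3 = 6, Rod = 2*3 = 6, Spring = 2*1 = 2.
Iteration 3: components of {Cover,Rod,Spring} -> Clip = 6*3 = 18.
Iteration 4: components of {Clip} -> Arm = 18*1 = 18.
Iteration 5: no further components; recursion stops.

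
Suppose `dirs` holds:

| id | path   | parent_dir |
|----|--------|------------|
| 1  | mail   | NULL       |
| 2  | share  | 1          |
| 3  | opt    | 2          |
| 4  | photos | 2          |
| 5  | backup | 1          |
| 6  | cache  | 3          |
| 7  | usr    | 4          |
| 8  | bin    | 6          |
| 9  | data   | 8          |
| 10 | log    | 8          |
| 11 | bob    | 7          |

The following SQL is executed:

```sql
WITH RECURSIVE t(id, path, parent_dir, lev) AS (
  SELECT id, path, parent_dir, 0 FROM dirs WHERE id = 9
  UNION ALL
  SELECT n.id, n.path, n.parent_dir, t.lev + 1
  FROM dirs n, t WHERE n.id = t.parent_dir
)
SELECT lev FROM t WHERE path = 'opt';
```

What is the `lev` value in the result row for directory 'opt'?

Base: id=9 (data), parent_dir=8, lev 0.
Iteration 1: join on id=8 -> bin (id 8, parent_dir=6, lev 1).
Iteration 2: join on id=6 -> cache (id 6, parent_dir=3, lev 2).
Iteration 3: join on id=3 -> opt (id 3, parent_dir=2, lev 3).
Iteration 4: join on id=2 -> share (id 2, parent_dir=1, lev 4).
Iteration 5: join on id=1 -> mail (id 1, parent_dir=NULL, lev 5).
Iteration 6: parent_dir is NULL; no match; recursion stops.

3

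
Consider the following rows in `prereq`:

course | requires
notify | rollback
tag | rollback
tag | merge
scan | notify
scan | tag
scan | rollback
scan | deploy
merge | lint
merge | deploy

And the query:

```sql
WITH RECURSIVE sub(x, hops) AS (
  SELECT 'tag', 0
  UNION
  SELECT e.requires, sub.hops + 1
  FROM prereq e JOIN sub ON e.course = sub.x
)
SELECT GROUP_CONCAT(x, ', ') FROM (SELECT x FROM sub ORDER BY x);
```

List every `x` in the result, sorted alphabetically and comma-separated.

deploy, lint, merge, rollback, tag

Base: (tag, hops=0).
Iteration 1: edges from {tag} -> (merge, hops=1), (rollback, hops=1).
Iteration 2: edges from {merge,rollback} -> (deploy, hops=2), (lint, hops=2).
Iteration 3: no outgoing edges from {deploy,lint}; recursion stops.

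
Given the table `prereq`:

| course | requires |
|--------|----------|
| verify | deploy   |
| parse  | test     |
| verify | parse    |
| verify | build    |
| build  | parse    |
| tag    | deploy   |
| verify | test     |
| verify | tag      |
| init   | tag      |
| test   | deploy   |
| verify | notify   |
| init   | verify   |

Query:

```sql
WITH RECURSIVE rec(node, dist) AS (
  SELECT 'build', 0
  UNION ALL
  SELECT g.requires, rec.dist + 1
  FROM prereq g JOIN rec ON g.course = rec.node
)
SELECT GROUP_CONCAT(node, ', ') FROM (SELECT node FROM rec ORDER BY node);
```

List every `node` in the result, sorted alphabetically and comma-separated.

build, deploy, parse, test

Base: (build, dist=0).
Iteration 1: edges from {build} -> (parse, dist=1).
Iteration 2: edges from {parse} -> (test, dist=2).
Iteration 3: edges from {test} -> (deploy, dist=3).
Iteration 4: no outgoing edges from {deploy}; recursion stops.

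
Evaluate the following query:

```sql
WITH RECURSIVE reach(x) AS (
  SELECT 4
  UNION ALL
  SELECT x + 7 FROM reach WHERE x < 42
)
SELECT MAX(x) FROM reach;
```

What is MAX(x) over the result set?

Base: x=4.
Iteration 1: 4 < 42 holds -> x = 4 + 7 = 11.
Iteration 2: 11 < 42 holds -> x = 11 + 7 = 18.
Iteration 3: 18 < 42 holds -> x = 18 + 7 = 25.
Iteration 4: 25 < 42 holds -> x = 25 + 7 = 32.
Iteration 5: 32 < 42 holds -> x = 32 + 7 = 39.
Iteration 6: 39 < 42 holds -> x = 39 + 7 = 46.
Iteration 7: 46 < 42 fails; recursion stops.
x values: 4, 11, 18, 25, 32, 39, 46; the maximum is 46.

46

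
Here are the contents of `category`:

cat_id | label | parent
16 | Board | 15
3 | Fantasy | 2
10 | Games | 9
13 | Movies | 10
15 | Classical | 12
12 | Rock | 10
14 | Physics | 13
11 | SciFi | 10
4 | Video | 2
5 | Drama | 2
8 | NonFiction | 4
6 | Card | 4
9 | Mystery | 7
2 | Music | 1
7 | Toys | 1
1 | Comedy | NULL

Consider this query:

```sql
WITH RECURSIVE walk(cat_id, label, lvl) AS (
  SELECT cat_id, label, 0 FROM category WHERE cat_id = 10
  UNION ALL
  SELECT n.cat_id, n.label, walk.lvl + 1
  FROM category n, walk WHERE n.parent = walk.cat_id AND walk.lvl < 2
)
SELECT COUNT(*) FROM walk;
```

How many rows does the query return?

6

Base: cat_id=10 (Games) at lvl 0.
Iteration 1: rows with parent in {10} -> SciFi (id 11, lvl 1), Rock (id 12, lvl 1), Movies (id 13, lvl 1).
Iteration 2: rows with parent in {11,12,13} -> Physics (id 14, lvl 2), Classical (id 15, lvl 2).
Iteration 3: lvl < 2 fails for all current rows; recursion stops.
Total rows emitted: 6.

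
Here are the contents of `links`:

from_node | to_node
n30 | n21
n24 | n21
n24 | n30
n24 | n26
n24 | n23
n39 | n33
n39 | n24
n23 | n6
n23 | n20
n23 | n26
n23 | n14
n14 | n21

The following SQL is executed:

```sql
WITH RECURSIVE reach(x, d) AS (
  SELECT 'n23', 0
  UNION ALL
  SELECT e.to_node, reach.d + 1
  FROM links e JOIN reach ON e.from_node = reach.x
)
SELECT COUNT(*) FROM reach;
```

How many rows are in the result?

Base: (n23, d=0).
Iteration 1: edges from {n23} -> (n14, d=1), (n20, d=1), (n26, d=1), (n6, d=1).
Iteration 2: edges from {n14,n20,n26,n6} -> (n21, d=2).
Iteration 3: no outgoing edges from {n21}; recursion stops.
Total rows emitted: 6.

6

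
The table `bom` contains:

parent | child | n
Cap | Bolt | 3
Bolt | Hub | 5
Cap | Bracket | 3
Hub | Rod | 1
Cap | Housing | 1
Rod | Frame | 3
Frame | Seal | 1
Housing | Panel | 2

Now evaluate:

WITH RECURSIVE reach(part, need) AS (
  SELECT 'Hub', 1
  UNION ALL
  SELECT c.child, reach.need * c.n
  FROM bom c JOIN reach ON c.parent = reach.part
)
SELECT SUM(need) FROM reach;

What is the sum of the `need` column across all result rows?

8

Base: (Hub, need=1).
Iteration 1: components of {Hub} -> Rod = 1*1 = 1.
Iteration 2: components of {Rod} -> Frame = 1*3 = 3.
Iteration 3: components of {Frame} -> Seal = 3*1 = 3.
Iteration 4: no further components; recursion stops.
SUM(need) = 1 + 1 + 3 + 3 = 8.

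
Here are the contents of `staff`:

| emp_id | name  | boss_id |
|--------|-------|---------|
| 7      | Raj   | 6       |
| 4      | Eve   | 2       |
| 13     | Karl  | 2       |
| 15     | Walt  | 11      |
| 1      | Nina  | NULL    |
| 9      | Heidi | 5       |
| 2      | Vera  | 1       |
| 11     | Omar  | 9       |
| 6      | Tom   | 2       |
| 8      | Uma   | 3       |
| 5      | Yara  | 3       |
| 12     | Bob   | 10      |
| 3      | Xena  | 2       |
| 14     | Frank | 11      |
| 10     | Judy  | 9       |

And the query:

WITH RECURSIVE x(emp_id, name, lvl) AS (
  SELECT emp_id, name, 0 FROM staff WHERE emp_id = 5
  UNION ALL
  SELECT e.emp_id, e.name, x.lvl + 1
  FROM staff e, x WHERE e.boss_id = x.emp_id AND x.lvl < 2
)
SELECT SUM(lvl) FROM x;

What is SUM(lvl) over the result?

5

Base: emp_id=5 (Yara) at lvl 0.
Iteration 1: rows with boss_id in {5} -> Heidi (id 9, lvl 1).
Iteration 2: rows with boss_id in {9} -> Judy (id 10, lvl 2), Omar (id 11, lvl 2).
Iteration 3: lvl < 2 fails for all current rows; recursion stops.
SUM(lvl) = 0 + 1 + 2 + 2 = 5.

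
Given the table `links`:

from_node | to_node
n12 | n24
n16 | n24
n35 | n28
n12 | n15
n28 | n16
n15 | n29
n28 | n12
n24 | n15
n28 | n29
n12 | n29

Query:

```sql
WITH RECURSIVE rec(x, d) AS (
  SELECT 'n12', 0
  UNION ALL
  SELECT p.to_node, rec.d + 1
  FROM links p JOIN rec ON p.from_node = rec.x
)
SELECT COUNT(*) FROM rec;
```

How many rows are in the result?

7

Base: (n12, d=0).
Iteration 1: edges from {n12} -> (n15, d=1), (n24, d=1), (n29, d=1).
Iteration 2: edges from {n15,n24,n29} -> (n15, d=2), (n29, d=2).
Iteration 3: edges from {n15,n29} -> (n29, d=3).
Iteration 4: no outgoing edges from {n29}; recursion stops.
Total rows emitted: 7.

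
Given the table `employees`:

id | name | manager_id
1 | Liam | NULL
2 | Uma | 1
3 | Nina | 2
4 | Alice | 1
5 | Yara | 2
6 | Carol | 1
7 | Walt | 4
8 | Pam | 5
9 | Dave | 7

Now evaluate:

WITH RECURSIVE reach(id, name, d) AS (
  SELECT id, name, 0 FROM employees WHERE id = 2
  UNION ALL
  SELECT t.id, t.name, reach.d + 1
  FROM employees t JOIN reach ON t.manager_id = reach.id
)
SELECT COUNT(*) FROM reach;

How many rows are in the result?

4

Base: id=2 (Uma) at d 0.
Iteration 1: rows with manager_id in {2} -> Nina (id 3, d 1), Yara (id 5, d 1).
Iteration 2: rows with manager_id in {3,5} -> Pam (id 8, d 2).
Iteration 3: no rows with manager_id in {8}; recursion stops.
Total rows emitted: 4.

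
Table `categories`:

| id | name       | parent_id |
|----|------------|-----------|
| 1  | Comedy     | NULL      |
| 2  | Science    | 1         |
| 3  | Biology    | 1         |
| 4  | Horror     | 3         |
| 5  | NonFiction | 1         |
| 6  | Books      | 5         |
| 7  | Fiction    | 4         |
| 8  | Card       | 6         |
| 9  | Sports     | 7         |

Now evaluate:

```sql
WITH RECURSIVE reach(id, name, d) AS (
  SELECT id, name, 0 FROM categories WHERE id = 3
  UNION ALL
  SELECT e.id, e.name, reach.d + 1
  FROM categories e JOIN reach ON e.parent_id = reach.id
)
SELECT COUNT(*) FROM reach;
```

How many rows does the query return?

4

Base: id=3 (Biology) at d 0.
Iteration 1: rows with parent_id in {3} -> Horror (id 4, d 1).
Iteration 2: rows with parent_id in {4} -> Fiction (id 7, d 2).
Iteration 3: rows with parent_id in {7} -> Sports (id 9, d 3).
Iteration 4: no rows with parent_id in {9}; recursion stops.
Total rows emitted: 4.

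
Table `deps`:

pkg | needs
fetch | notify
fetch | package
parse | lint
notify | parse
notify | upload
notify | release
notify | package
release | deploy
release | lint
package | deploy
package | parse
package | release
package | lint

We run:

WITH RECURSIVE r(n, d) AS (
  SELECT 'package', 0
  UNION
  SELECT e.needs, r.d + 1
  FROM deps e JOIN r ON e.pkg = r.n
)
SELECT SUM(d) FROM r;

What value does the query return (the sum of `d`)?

Base: (package, d=0).
Iteration 1: edges from {package} -> (deploy, d=1), (lint, d=1), (parse, d=1), (release, d=1).
Iteration 2: edges from {deploy,lint,parse,release} -> (deploy, d=2), (lint, d=2). [UNION drops 1 duplicate row(s)]
Iteration 3: no outgoing edges from {deploy,lint}; recursion stops.
SUM(d) = 0 + 1 + 1 + 1 + 1 + 2 + 2 = 8.

8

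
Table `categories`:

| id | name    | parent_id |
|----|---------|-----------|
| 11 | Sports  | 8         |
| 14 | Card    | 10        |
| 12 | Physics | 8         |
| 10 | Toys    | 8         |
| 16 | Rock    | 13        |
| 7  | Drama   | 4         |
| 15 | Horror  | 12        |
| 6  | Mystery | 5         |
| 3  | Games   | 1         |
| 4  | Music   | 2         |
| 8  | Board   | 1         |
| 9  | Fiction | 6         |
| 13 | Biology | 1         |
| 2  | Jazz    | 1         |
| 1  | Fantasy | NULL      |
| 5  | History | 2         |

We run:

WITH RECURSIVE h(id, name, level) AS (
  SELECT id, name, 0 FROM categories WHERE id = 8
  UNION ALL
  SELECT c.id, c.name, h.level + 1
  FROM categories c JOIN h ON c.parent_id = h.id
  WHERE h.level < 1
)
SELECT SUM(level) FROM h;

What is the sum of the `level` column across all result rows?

Base: id=8 (Board) at level 0.
Iteration 1: rows with parent_id in {8} -> Toys (id 10, level 1), Sports (id 11, level 1), Physics (id 12, level 1).
Iteration 2: level < 1 fails for all current rows; recursion stops.
SUM(level) = 0 + 1 + 1 + 1 = 3.

3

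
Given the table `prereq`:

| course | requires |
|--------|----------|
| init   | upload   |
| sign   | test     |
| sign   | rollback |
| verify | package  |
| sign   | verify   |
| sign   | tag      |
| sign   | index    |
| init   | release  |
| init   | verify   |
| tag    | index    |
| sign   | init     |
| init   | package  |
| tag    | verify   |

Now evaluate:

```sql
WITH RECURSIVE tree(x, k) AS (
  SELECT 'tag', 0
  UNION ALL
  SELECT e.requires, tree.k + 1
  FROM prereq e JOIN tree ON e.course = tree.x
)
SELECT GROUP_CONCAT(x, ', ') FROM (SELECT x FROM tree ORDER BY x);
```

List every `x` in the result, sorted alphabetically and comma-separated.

Base: (tag, k=0).
Iteration 1: edges from {tag} -> (index, k=1), (verify, k=1).
Iteration 2: edges from {index,verify} -> (package, k=2).
Iteration 3: no outgoing edges from {package}; recursion stops.

index, package, tag, verify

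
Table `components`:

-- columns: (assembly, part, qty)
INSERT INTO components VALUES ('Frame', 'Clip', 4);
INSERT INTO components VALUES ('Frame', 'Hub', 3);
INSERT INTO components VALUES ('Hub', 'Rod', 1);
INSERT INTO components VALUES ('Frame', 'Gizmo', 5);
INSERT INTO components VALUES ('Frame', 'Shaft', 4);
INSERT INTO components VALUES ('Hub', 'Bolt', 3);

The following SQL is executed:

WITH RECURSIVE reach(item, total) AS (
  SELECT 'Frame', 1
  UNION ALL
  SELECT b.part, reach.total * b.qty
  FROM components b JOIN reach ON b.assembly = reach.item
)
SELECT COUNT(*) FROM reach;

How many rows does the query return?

7

Base: (Frame, total=1).
Iteration 1: components of {Frame} -> Clip = 1*4 = 4, Gizmo = 1*5 = 5, Hub = 1*3 = 3, Shaft = 1*4 = 4.
Iteration 2: components of {Clip,Gizmo,Hub,Shaft} -> Bolt = 3*3 = 9, Rod = 3*1 = 3.
Iteration 3: no further components; recursion stops.
Total rows emitted: 7.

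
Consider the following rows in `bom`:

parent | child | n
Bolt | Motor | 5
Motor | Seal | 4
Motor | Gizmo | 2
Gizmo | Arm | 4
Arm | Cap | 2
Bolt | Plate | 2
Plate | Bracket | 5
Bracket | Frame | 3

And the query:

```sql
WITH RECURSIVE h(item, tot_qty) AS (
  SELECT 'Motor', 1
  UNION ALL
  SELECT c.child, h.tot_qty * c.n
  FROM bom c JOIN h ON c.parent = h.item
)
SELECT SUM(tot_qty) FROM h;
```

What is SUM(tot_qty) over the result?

31

Base: (Motor, tot_qty=1).
Iteration 1: components of {Motor} -> Gizmo = 1*2 = 2, Seal = 1*4 = 4.
Iteration 2: components of {Gizmo,Seal} -> Arm = 2*4 = 8.
Iteration 3: components of {Arm} -> Cap = 8*2 = 16.
Iteration 4: no further components; recursion stops.
SUM(tot_qty) = 1 + 4 + 2 + 8 + 16 = 31.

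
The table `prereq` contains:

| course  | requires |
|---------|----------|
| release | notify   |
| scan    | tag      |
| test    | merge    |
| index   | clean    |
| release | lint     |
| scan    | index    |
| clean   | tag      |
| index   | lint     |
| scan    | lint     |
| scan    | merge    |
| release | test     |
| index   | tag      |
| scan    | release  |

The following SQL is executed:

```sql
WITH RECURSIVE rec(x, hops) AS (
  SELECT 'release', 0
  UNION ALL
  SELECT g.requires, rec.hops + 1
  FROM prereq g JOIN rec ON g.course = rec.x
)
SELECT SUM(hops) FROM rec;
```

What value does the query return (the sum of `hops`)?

Base: (release, hops=0).
Iteration 1: edges from {release} -> (lint, hops=1), (notify, hops=1), (test, hops=1).
Iteration 2: edges from {lint,notify,test} -> (merge, hops=2).
Iteration 3: no outgoing edges from {merge}; recursion stops.
SUM(hops) = 0 + 1 + 1 + 1 + 2 = 5.

5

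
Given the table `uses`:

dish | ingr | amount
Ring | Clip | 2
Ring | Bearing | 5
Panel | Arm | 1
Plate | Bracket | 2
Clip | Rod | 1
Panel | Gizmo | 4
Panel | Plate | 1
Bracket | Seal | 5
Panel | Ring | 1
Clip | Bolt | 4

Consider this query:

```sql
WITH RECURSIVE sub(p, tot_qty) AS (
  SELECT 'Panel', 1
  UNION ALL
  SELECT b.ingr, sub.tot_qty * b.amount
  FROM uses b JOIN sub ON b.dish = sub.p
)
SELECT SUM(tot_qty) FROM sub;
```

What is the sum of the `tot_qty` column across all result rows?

Base: (Panel, tot_qty=1).
Iteration 1: components of {Panel} -> Arm = 1*1 = 1, Gizmo = 1*4 = 4, Plate = 1*1 = 1, Ring = 1*1 = 1.
Iteration 2: components of {Arm,Gizmo,Plate,Ring} -> Bearing = 1*5 = 5, Bracket = 1*2 = 2, Clip = 1*2 = 2.
Iteration 3: components of {Bearing,Bracket,Clip} -> Bolt = 2*4 = 8, Rod = 2*1 = 2, Seal = 2*5 = 10.
Iteration 4: no further components; recursion stops.
SUM(tot_qty) = 1 + 1 + 1 + 1 + 4 + 2 + 5 + 2 + 2 + 8 + 10 = 37.

37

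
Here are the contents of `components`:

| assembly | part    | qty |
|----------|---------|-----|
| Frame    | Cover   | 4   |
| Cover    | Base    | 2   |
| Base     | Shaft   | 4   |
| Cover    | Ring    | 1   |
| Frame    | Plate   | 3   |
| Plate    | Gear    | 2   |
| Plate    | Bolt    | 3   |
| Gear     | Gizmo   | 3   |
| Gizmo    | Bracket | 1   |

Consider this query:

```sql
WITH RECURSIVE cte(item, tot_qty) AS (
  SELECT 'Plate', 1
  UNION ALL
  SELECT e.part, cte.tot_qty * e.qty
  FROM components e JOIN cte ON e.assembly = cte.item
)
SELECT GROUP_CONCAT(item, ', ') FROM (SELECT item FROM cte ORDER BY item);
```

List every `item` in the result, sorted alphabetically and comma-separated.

Base: (Plate, tot_qty=1).
Iteration 1: components of {Plate} -> Bolt = 1*3 = 3, Gear = 1*2 = 2.
Iteration 2: components of {Bolt,Gear} -> Gizmo = 2*3 = 6.
Iteration 3: components of {Gizmo} -> Bracket = 6*1 = 6.
Iteration 4: no further components; recursion stops.

Bolt, Bracket, Gear, Gizmo, Plate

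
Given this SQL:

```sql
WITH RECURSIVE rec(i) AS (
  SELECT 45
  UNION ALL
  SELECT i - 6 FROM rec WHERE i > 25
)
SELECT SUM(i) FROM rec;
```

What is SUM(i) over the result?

165

Base: i=45.
Iteration 1: 45 > 25 holds -> i = 45 - 6 = 39.
Iteration 2: 39 > 25 holds -> i = 39 - 6 = 33.
Iteration 3: 33 > 25 holds -> i = 33 - 6 = 27.
Iteration 4: 27 > 25 holds -> i = 27 - 6 = 21.
Iteration 5: 21 > 25 fails; recursion stops.
SUM(i) = 45 + 39 + 33 + 27 + 21 = 165.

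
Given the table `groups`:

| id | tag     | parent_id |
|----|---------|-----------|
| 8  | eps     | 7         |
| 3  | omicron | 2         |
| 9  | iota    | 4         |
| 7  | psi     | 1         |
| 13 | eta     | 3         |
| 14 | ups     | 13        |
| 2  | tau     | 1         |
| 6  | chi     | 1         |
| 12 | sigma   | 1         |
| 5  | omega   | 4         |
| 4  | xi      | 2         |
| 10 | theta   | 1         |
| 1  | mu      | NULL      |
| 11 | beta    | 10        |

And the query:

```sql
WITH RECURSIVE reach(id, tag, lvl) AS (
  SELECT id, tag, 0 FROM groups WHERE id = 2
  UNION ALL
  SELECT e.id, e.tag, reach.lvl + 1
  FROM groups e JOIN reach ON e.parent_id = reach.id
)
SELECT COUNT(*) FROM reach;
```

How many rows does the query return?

Base: id=2 (tau) at lvl 0.
Iteration 1: rows with parent_id in {2} -> omicron (id 3, lvl 1), xi (id 4, lvl 1).
Iteration 2: rows with parent_id in {3,4} -> omega (id 5, lvl 2), iota (id 9, lvl 2), eta (id 13, lvl 2).
Iteration 3: rows with parent_id in {5,9,13} -> ups (id 14, lvl 3).
Iteration 4: no rows with parent_id in {14}; recursion stops.
Total rows emitted: 7.

7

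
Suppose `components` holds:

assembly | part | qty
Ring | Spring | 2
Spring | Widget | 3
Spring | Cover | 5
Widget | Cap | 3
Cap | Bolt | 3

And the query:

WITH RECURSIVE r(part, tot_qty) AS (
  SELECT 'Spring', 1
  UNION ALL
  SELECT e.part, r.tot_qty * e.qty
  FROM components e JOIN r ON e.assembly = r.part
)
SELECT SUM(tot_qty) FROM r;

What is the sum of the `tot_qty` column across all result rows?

Base: (Spring, tot_qty=1).
Iteration 1: components of {Spring} -> Cover = 1*5 = 5, Widget = 1*3 = 3.
Iteration 2: components of {Cover,Widget} -> Cap = 3*3 = 9.
Iteration 3: components of {Cap} -> Bolt = 9*3 = 27.
Iteration 4: no further components; recursion stops.
SUM(tot_qty) = 1 + 3 + 5 + 9 + 27 = 45.

45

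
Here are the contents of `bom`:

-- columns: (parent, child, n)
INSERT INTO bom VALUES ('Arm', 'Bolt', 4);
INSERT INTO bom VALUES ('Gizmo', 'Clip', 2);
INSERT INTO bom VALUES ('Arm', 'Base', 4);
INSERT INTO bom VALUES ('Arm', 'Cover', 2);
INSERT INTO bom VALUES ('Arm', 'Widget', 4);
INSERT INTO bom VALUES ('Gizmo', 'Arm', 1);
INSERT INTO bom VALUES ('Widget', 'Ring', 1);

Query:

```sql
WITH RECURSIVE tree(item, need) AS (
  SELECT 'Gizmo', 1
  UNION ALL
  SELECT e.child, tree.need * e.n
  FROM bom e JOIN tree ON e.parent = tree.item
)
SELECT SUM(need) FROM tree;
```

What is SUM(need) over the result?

22

Base: (Gizmo, need=1).
Iteration 1: components of {Gizmo} -> Arm = 1*1 = 1, Clip = 1*2 = 2.
Iteration 2: components of {Arm,Clip} -> Base = 1*4 = 4, Bolt = 1*4 = 4, Cover = 1*2 = 2, Widget = 1*4 = 4.
Iteration 3: components of {Base,Bolt,Cover,Widget} -> Ring = 4*1 = 4.
Iteration 4: no further components; recursion stops.
SUM(need) = 1 + 1 + 2 + 4 + 4 + 2 + 4 + 4 = 22.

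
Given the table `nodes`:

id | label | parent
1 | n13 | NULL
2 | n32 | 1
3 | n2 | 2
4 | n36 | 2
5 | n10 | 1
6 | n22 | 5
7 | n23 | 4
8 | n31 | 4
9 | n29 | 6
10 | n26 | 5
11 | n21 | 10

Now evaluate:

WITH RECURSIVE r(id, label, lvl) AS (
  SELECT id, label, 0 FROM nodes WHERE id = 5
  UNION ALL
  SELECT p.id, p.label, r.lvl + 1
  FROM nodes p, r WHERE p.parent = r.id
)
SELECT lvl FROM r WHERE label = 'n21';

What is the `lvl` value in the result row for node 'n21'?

2

Base: id=5 (n10) at lvl 0.
Iteration 1: rows with parent in {5} -> n22 (id 6, lvl 1), n26 (id 10, lvl 1).
Iteration 2: rows with parent in {6,10} -> n29 (id 9, lvl 2), n21 (id 11, lvl 2).
Iteration 3: no rows with parent in {9,11}; recursion stops.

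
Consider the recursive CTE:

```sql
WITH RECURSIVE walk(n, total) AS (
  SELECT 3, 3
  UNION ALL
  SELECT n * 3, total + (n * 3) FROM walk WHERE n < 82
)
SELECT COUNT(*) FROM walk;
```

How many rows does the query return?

5

Base: n=3, total=3.
Iteration 1: 3 < 82 holds -> n = 3 * 3 = 9, total = 3 + 9 = 12.
Iteration 2: 9 < 82 holds -> n = 9 * 3 = 27, total = 12 + 27 = 39.
Iteration 3: 27 < 82 holds -> n = 27 * 3 = 81, total = 39 + 81 = 120.
Iteration 4: 81 < 82 holds -> n = 81 * 3 = 243, total = 120 + 243 = 363.
Iteration 5: 243 < 82 fails; recursion stops.
Total rows emitted: 5.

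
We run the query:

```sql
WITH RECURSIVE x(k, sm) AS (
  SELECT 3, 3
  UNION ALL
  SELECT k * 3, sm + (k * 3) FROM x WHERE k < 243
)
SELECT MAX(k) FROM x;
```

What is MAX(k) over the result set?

243

Base: k=3, sm=3.
Iteration 1: 3 < 243 holds -> k = 3 * 3 = 9, sm = 3 + 9 = 12.
Iteration 2: 9 < 243 holds -> k = 9 * 3 = 27, sm = 12 + 27 = 39.
Iteration 3: 27 < 243 holds -> k = 27 * 3 = 81, sm = 39 + 81 = 120.
Iteration 4: 81 < 243 holds -> k = 81 * 3 = 243, sm = 120 + 243 = 363.
Iteration 5: 243 < 243 fails; recursion stops.
k values: 3, 9, 27, 81, 243; the maximum is 243.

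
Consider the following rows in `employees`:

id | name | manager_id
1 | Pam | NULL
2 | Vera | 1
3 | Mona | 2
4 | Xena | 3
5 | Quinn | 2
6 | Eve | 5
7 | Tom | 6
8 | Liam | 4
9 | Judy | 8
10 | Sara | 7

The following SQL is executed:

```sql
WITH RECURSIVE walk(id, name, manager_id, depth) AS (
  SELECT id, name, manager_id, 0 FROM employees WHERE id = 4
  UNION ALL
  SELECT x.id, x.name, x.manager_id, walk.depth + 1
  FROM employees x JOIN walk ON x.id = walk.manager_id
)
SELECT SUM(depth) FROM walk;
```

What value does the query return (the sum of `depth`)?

6

Base: id=4 (Xena), manager_id=3, depth 0.
Iteration 1: join on id=3 -> Mona (id 3, manager_id=2, depth 1).
Iteration 2: join on id=2 -> Vera (id 2, manager_id=1, depth 2).
Iteration 3: join on id=1 -> Pam (id 1, manager_id=NULL, depth 3).
Iteration 4: manager_id is NULL; no match; recursion stops.
SUM(depth) = 0 + 1 + 2 + 3 = 6.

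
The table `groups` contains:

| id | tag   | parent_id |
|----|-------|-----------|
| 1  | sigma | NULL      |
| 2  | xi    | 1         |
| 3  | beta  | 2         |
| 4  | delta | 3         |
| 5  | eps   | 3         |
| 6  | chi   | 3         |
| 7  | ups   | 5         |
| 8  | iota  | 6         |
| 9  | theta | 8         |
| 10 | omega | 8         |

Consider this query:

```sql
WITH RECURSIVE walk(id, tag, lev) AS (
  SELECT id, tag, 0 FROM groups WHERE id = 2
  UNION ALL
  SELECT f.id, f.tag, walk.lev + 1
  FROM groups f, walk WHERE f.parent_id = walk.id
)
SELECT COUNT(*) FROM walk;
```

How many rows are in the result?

Base: id=2 (xi) at lev 0.
Iteration 1: rows with parent_id in {2} -> beta (id 3, lev 1).
Iteration 2: rows with parent_id in {3} -> delta (id 4, lev 2), eps (id 5, lev 2), chi (id 6, lev 2).
Iteration 3: rows with parent_id in {4,5,6} -> ups (id 7, lev 3), iota (id 8, lev 3).
Iteration 4: rows with parent_id in {7,8} -> theta (id 9, lev 4), omega (id 10, lev 4).
Iteration 5: no rows with parent_id in {9,10}; recursion stops.
Total rows emitted: 9.

9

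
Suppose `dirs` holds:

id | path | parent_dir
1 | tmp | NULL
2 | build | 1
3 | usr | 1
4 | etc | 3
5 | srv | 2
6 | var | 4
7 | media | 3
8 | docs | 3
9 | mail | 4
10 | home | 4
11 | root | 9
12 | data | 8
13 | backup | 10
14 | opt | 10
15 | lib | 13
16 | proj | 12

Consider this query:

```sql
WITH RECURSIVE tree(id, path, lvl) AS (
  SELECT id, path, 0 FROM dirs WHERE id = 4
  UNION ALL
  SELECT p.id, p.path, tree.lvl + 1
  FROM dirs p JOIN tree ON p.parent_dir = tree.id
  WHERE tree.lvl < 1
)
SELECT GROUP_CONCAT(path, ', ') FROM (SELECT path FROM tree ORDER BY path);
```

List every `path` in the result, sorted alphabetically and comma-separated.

Base: id=4 (etc) at lvl 0.
Iteration 1: rows with parent_dir in {4} -> var (id 6, lvl 1), mail (id 9, lvl 1), home (id 10, lvl 1).
Iteration 2: lvl < 1 fails for all current rows; recursion stops.

etc, home, mail, var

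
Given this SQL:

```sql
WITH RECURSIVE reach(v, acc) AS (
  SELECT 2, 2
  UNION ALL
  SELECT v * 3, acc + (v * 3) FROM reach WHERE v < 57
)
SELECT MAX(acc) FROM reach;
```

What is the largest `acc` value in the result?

242

Base: v=2, acc=2.
Iteration 1: 2 < 57 holds -> v = 2 * 3 = 6, acc = 2 + 6 = 8.
Iteration 2: 6 < 57 holds -> v = 6 * 3 = 18, acc = 8 + 18 = 26.
Iteration 3: 18 < 57 holds -> v = 18 * 3 = 54, acc = 26 + 54 = 80.
Iteration 4: 54 < 57 holds -> v = 54 * 3 = 162, acc = 80 + 162 = 242.
Iteration 5: 162 < 57 fails; recursion stops.
acc values: 2, 8, 26, 80, 242; the maximum is 242.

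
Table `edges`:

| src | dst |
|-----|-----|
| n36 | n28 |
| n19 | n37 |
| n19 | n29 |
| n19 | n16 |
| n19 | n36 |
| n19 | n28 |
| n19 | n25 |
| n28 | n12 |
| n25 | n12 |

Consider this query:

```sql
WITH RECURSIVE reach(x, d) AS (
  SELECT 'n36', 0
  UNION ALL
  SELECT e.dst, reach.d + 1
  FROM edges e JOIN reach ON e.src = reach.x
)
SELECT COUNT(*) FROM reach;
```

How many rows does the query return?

Base: (n36, d=0).
Iteration 1: edges from {n36} -> (n28, d=1).
Iteration 2: edges from {n28} -> (n12, d=2).
Iteration 3: no outgoing edges from {n12}; recursion stops.
Total rows emitted: 3.

3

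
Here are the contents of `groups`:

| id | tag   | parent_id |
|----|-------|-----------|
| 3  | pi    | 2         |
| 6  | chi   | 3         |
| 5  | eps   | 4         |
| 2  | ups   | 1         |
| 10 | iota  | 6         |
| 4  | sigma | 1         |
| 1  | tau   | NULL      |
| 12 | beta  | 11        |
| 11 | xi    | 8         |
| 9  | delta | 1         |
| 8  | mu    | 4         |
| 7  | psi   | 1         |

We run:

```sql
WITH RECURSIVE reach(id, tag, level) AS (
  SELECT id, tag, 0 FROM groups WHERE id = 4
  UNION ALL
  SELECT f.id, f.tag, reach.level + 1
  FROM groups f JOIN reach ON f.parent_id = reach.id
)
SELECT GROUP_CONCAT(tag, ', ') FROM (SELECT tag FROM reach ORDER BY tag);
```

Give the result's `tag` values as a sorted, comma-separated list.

Base: id=4 (sigma) at level 0.
Iteration 1: rows with parent_id in {4} -> eps (id 5, level 1), mu (id 8, level 1).
Iteration 2: rows with parent_id in {5,8} -> xi (id 11, level 2).
Iteration 3: rows with parent_id in {11} -> beta (id 12, level 3).
Iteration 4: no rows with parent_id in {12}; recursion stops.

beta, eps, mu, sigma, xi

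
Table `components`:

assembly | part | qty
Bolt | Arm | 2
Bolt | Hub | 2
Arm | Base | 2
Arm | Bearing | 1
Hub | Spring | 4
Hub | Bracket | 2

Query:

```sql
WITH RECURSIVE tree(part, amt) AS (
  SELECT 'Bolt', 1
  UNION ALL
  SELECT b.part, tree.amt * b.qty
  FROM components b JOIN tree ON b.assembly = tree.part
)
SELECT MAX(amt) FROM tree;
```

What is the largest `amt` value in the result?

Base: (Bolt, amt=1).
Iteration 1: components of {Bolt} -> Arm = 1*2 = 2, Hub = 1*2 = 2.
Iteration 2: components of {Arm,Hub} -> Base = 2*2 = 4, Bearing = 2*1 = 2, Bracket = 2*2 = 4, Spring = 2*4 = 8.
Iteration 3: no further components; recursion stops.
amt values: 1, 2, 2, 4, 2, 8, 4; the maximum is 8.

8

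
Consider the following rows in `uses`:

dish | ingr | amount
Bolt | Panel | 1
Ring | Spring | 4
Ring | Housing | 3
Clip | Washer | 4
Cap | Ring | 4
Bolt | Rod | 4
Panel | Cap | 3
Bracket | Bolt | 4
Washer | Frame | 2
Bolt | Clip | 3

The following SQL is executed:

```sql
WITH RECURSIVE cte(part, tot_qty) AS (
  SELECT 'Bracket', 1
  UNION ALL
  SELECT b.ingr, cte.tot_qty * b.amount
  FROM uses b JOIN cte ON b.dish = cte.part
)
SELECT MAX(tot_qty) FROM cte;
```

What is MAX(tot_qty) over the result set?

192

Base: (Bracket, tot_qty=1).
Iteration 1: components of {Bracket} -> Bolt = 1*4 = 4.
Iteration 2: components of {Bolt} -> Clip = 4*3 = 12, Panel = 4*1 = 4, Rod = 4*4 = 16.
Iteration 3: components of {Clip,Panel,Rod} -> Cap = 4*3 = 12, Washer = 12*4 = 48.
Iteration 4: components of {Cap,Washer} -> Frame = 48*2 = 96, Ring = 12*4 = 48.
Iteration 5: components of {Frame,Ring} -> Housing = 48*3 = 144, Spring = 48*4 = 192.
Iteration 6: no further components; recursion stops.
tot_qty values: 1, 4, 16, 4, 12, 12, 48, 48, 96, 192, 144; the maximum is 192.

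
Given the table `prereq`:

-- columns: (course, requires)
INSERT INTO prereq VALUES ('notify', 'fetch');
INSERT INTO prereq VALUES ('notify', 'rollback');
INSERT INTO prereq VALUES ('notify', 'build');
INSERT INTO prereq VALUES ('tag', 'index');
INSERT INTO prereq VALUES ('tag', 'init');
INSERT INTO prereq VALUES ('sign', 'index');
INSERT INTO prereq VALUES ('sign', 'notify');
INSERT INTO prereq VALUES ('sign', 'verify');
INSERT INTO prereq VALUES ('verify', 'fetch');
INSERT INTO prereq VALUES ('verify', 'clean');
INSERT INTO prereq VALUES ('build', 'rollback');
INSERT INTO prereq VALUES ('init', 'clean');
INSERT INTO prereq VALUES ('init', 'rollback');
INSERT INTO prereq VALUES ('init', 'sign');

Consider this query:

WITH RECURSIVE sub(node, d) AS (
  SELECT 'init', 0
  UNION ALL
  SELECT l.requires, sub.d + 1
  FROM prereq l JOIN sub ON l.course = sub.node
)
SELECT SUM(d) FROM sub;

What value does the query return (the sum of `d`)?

Base: (init, d=0).
Iteration 1: edges from {init} -> (clean, d=1), (rollback, d=1), (sign, d=1).
Iteration 2: edges from {clean,rollback,sign} -> (index, d=2), (notify, d=2), (verify, d=2).
Iteration 3: edges from {index,notify,verify} -> (build, d=3), (clean, d=3), (fetch, d=3) x2, (rollback, d=3). [UNION ALL keeps all 5 new rows, including repeats]
Iteration 4: edges from {build,clean,fetch,rollback} -> (rollback, d=4).
Iteration 5: no outgoing edges from {rollback}; recursion stops.
SUM(d) = 0 + 1 + 1 + 1 + 2 + 2 + 2 + 3 + 3 + 3 + 3 + 3 + 4 = 28.

28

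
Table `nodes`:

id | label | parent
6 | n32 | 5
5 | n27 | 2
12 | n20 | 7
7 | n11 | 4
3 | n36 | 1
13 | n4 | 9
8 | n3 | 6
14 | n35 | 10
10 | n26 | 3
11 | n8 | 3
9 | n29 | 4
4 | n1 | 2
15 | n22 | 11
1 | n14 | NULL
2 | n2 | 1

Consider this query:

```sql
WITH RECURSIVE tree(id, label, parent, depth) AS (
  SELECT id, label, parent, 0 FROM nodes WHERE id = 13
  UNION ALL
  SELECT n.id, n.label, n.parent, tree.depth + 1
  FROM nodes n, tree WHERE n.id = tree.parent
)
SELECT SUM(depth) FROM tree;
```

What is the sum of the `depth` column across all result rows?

Base: id=13 (n4), parent=9, depth 0.
Iteration 1: join on id=9 -> n29 (id 9, parent=4, depth 1).
Iteration 2: join on id=4 -> n1 (id 4, parent=2, depth 2).
Iteration 3: join on id=2 -> n2 (id 2, parent=1, depth 3).
Iteration 4: join on id=1 -> n14 (id 1, parent=NULL, depth 4).
Iteration 5: parent is NULL; no match; recursion stops.
SUM(depth) = 0 + 1 + 2 + 3 + 4 = 10.

10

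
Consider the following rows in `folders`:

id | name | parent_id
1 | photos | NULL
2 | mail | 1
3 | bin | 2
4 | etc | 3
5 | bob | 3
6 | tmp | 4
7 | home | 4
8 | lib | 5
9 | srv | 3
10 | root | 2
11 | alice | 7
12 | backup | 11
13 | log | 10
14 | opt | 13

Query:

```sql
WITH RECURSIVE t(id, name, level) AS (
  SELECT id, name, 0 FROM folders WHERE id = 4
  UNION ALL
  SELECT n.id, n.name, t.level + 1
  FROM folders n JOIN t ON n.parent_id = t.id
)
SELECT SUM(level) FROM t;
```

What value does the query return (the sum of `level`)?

Base: id=4 (etc) at level 0.
Iteration 1: rows with parent_id in {4} -> tmp (id 6, level 1), home (id 7, level 1).
Iteration 2: rows with parent_id in {6,7} -> alice (id 11, level 2).
Iteration 3: rows with parent_id in {11} -> backup (id 12, level 3).
Iteration 4: no rows with parent_id in {12}; recursion stops.
SUM(level) = 0 + 1 + 1 + 2 + 3 = 7.

7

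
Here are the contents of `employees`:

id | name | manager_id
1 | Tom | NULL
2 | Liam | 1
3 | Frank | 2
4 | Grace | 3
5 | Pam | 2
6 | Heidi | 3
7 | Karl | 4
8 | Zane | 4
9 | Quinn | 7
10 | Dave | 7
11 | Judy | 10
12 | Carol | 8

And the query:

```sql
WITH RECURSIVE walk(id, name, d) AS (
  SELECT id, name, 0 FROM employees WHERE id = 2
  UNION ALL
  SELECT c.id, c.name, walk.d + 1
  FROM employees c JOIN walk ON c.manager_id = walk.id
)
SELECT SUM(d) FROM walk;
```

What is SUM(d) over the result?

29

Base: id=2 (Liam) at d 0.
Iteration 1: rows with manager_id in {2} -> Frank (id 3, d 1), Pam (id 5, d 1).
Iteration 2: rows with manager_id in {3,5} -> Grace (id 4, d 2), Heidi (id 6, d 2).
Iteration 3: rows with manager_id in {4,6} -> Karl (id 7, d 3), Zane (id 8, d 3).
Iteration 4: rows with manager_id in {7,8} -> Quinn (id 9, d 4), Dave (id 10, d 4), Carol (id 12, d 4).
Iteration 5: rows with manager_id in {9,10,12} -> Judy (id 11, d 5).
Iteration 6: no rows with manager_id in {11}; recursion stops.
SUM(d) = 0 + 1 + 1 + 2 + 2 + 3 + 3 + 4 + 4 + 4 + 5 = 29.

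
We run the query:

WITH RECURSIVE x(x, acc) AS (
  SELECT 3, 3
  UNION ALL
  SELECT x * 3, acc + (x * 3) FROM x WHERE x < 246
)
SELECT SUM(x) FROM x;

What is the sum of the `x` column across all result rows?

Base: x=3, acc=3.
Iteration 1: 3 < 246 holds -> x = 3 * 3 = 9, acc = 3 + 9 = 12.
Iteration 2: 9 < 246 holds -> x = 9 * 3 = 27, acc = 12 + 27 = 39.
Iteration 3: 27 < 246 holds -> x = 27 * 3 = 81, acc = 39 + 81 = 120.
Iteration 4: 81 < 246 holds -> x = 81 * 3 = 243, acc = 120 + 243 = 363.
Iteration 5: 243 < 246 holds -> x = 243 * 3 = 729, acc = 363 + 729 = 1092.
Iteration 6: 729 < 246 fails; recursion stops.
SUM(x) = 3 + 9 + 27 + 81 + 243 + 729 = 1092.

1092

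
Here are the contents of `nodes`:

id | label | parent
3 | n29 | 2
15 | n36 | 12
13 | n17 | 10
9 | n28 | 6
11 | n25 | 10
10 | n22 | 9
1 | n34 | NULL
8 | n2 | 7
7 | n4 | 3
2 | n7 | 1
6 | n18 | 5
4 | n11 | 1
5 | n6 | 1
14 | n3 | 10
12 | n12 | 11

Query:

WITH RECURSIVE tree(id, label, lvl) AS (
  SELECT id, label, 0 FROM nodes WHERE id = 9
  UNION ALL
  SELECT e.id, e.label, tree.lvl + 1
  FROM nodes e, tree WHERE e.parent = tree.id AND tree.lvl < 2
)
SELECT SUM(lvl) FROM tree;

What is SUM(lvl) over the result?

7

Base: id=9 (n28) at lvl 0.
Iteration 1: rows with parent in {9} -> n22 (id 10, lvl 1).
Iteration 2: rows with parent in {10} -> n25 (id 11, lvl 2), n17 (id 13, lvl 2), n3 (id 14, lvl 2).
Iteration 3: lvl < 2 fails for all current rows; recursion stops.
SUM(lvl) = 0 + 1 + 2 + 2 + 2 = 7.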